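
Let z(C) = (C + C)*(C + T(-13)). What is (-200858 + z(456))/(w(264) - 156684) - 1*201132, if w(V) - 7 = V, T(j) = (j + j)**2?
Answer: -31460491042/156413 ≈ -2.0114e+5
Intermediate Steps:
T(j) = 4*j**2 (T(j) = (2*j)**2 = 4*j**2)
w(V) = 7 + V
z(C) = 2*C*(676 + C) (z(C) = (C + C)*(C + 4*(-13)**2) = (2*C)*(C + 4*169) = (2*C)*(C + 676) = (2*C)*(676 + C) = 2*C*(676 + C))
(-200858 + z(456))/(w(264) - 156684) - 1*201132 = (-200858 + 2*456*(676 + 456))/((7 + 264) - 156684) - 1*201132 = (-200858 + 2*456*1132)/(271 - 156684) - 201132 = (-200858 + 1032384)/(-156413) - 201132 = 831526*(-1/156413) - 201132 = -831526/156413 - 201132 = -31460491042/156413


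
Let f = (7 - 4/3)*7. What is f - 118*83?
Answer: -29263/3 ≈ -9754.3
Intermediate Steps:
f = 119/3 (f = (7 - 4*⅓)*7 = (7 - 4/3)*7 = (17/3)*7 = 119/3 ≈ 39.667)
f - 118*83 = 119/3 - 118*83 = 119/3 - 9794 = -29263/3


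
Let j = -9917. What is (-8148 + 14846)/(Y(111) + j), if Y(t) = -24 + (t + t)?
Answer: -6698/9719 ≈ -0.68917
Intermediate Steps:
Y(t) = -24 + 2*t
(-8148 + 14846)/(Y(111) + j) = (-8148 + 14846)/((-24 + 2*111) - 9917) = 6698/((-24 + 222) - 9917) = 6698/(198 - 9917) = 6698/(-9719) = 6698*(-1/9719) = -6698/9719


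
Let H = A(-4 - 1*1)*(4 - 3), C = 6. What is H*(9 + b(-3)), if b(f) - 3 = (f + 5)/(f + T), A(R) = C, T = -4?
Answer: 492/7 ≈ 70.286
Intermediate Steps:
A(R) = 6
b(f) = 3 + (5 + f)/(-4 + f) (b(f) = 3 + (f + 5)/(f - 4) = 3 + (5 + f)/(-4 + f))
H = 6 (H = 6*(4 - 3) = 6*1 = 6)
H*(9 + b(-3)) = 6*(9 + (-7 + 4*(-3))/(-4 - 3)) = 6*(9 + (-7 - 12)/(-7)) = 6*(9 - 1/7*(-19)) = 6*(9 + 19/7) = 6*(82/7) = 492/7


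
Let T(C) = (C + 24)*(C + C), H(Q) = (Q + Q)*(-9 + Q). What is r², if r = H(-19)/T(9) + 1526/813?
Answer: 87170200516/6478157169 ≈ 13.456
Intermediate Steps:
H(Q) = 2*Q*(-9 + Q) (H(Q) = (2*Q)*(-9 + Q) = 2*Q*(-9 + Q))
T(C) = 2*C*(24 + C) (T(C) = (24 + C)*(2*C) = 2*C*(24 + C))
r = 295246/80487 (r = (2*(-19)*(-9 - 19))/((2*9*(24 + 9))) + 1526/813 = (2*(-19)*(-28))/((2*9*33)) + 1526*(1/813) = 1064/594 + 1526/813 = 1064*(1/594) + 1526/813 = 532/297 + 1526/813 = 295246/80487 ≈ 3.6682)
r² = (295246/80487)² = 87170200516/6478157169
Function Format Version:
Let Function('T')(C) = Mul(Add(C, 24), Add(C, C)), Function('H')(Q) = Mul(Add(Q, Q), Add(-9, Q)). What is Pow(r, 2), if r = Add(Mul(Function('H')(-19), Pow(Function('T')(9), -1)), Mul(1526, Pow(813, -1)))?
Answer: Rational(87170200516, 6478157169) ≈ 13.456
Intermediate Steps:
Function('H')(Q) = Mul(2, Q, Add(-9, Q)) (Function('H')(Q) = Mul(Mul(2, Q), Add(-9, Q)) = Mul(2, Q, Add(-9, Q)))
Function('T')(C) = Mul(2, C, Add(24, C)) (Function('T')(C) = Mul(Add(24, C), Mul(2, C)) = Mul(2, C, Add(24, C)))
r = Rational(295246, 80487) (r = Add(Mul(Mul(2, -19, Add(-9, -19)), Pow(Mul(2, 9, Add(24, 9)), -1)), Mul(1526, Pow(813, -1))) = Add(Mul(Mul(2, -19, -28), Pow(Mul(2, 9, 33), -1)), Mul(1526, Rational(1, 813))) = Add(Mul(1064, Pow(594, -1)), Rational(1526, 813)) = Add(Mul(1064, Rational(1, 594)), Rational(1526, 813)) = Add(Rational(532, 297), Rational(1526, 813)) = Rational(295246, 80487) ≈ 3.6682)
Pow(r, 2) = Pow(Rational(295246, 80487), 2) = Rational(87170200516, 6478157169)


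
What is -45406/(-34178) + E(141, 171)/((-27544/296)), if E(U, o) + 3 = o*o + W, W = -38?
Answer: -18384789171/58837427 ≈ -312.47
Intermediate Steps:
E(U, o) = -41 + o² (E(U, o) = -3 + (o*o - 38) = -3 + (o² - 38) = -3 + (-38 + o²) = -41 + o²)
-45406/(-34178) + E(141, 171)/((-27544/296)) = -45406/(-34178) + (-41 + 171²)/((-27544/296)) = -45406*(-1/34178) + (-41 + 29241)/((-27544*1/296)) = 22703/17089 + 29200/(-3443/37) = 22703/17089 + 29200*(-37/3443) = 22703/17089 - 1080400/3443 = -18384789171/58837427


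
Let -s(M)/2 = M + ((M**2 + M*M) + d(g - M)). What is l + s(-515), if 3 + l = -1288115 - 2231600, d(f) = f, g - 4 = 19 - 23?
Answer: -4580618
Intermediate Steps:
g = 0 (g = 4 + (19 - 23) = 4 - 4 = 0)
l = -3519718 (l = -3 + (-1288115 - 2231600) = -3 - 3519715 = -3519718)
s(M) = -4*M**2 (s(M) = -2*(M + ((M**2 + M*M) + (0 - M))) = -2*(M + ((M**2 + M**2) - M)) = -2*(M + (2*M**2 - M)) = -2*(M + (-M + 2*M**2)) = -4*M**2)
l + s(-515) = -3519718 - 4*(-515)**2 = -3519718 - 4*265225 = -3519718 - 1060900 = -4580618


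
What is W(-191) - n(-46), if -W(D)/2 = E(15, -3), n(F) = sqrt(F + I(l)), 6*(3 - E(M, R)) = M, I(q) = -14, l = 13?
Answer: -1 - 2*I*sqrt(15) ≈ -1.0 - 7.746*I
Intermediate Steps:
E(M, R) = 3 - M/6
n(F) = sqrt(-14 + F) (n(F) = sqrt(F - 14) = sqrt(-14 + F))
W(D) = -1 (W(D) = -2*(3 - 1/6*15) = -2*(3 - 5/2) = -2*1/2 = -1)
W(-191) - n(-46) = -1 - sqrt(-14 - 46) = -1 - sqrt(-60) = -1 - 2*I*sqrt(15)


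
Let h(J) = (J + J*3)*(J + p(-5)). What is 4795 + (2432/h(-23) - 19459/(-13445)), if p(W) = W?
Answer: 10384649314/2164645 ≈ 4797.4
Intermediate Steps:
h(J) = 4*J*(-5 + J) (h(J) = (J + J*3)*(J - 5) = (J + 3*J)*(-5 + J) = (4*J)*(-5 + J) = 4*J*(-5 + J))
4795 + (2432/h(-23) - 19459/(-13445)) = 4795 + (2432/((4*(-23)*(-5 - 23))) - 19459/(-13445)) = 4795 + (2432/((4*(-23)*(-28))) - 19459*(-1/13445)) = 4795 + (2432/2576 + 19459/13445) = 4795 + (2432*(1/2576) + 19459/13445) = 4795 + (152/161 + 19459/13445) = 4795 + 5176539/2164645 = 10384649314/2164645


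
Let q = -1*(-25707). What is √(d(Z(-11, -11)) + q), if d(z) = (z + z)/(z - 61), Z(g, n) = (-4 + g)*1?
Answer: √37121478/38 ≈ 160.34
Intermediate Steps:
Z(g, n) = -4 + g
d(z) = 2*z/(-61 + z) (d(z) = (2*z)/(-61 + z) = 2*z/(-61 + z))
q = 25707
√(d(Z(-11, -11)) + q) = √(2*(-4 - 11)/(-61 + (-4 - 11)) + 25707) = √(2*(-15)/(-61 - 15) + 25707) = √(2*(-15)/(-76) + 25707) = √(2*(-15)*(-1/76) + 25707) = √(15/38 + 25707) = √(976881/38) = √37121478/38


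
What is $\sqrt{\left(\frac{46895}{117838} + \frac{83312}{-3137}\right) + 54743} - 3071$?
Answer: $-3071 + \frac{\sqrt{7476886224328025766702}}{369657806} \approx -2837.1$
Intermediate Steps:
$\sqrt{\left(\frac{46895}{117838} + \frac{83312}{-3137}\right) + 54743} - 3071 = \sqrt{\left(46895 \cdot \frac{1}{117838} + 83312 \left(- \frac{1}{3137}\right)\right) + 54743} - 3071 = \sqrt{\left(\frac{46895}{117838} - \frac{83312}{3137}\right) + 54743} - 3071 = \sqrt{- \frac{9670209841}{369657806} + 54743} - 3071 = \sqrt{\frac{20226507064017}{369657806}} - 3071 = \frac{\sqrt{7476886224328025766702}}{369657806} - 3071 = -3071 + \frac{\sqrt{7476886224328025766702}}{369657806}$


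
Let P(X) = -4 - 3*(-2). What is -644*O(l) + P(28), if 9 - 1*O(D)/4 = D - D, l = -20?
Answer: -23182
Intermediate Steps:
P(X) = 2 (P(X) = -4 + 6 = 2)
O(D) = 36 (O(D) = 36 - 4*(D - D) = 36 - 4*0 = 36 + 0 = 36)
-644*O(l) + P(28) = -644*36 + 2 = -23184 + 2 = -23182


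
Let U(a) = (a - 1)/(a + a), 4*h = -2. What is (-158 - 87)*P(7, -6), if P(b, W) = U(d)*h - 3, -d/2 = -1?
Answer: 6125/8 ≈ 765.63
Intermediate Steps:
d = 2 (d = -2*(-1) = 2)
h = -1/2 (h = (1/4)*(-2) = -1/2 ≈ -0.50000)
U(a) = (-1 + a)/(2*a) (U(a) = (-1 + a)/((2*a)) = (-1 + a)*(1/(2*a)) = (-1 + a)/(2*a))
P(b, W) = -25/8 (P(b, W) = ((1/2)*(-1 + 2)/2)*(-1/2) - 3 = ((1/2)*(1/2)*1)*(-1/2) - 3 = (1/4)*(-1/2) - 3 = -1/8 - 3 = -25/8)
(-158 - 87)*P(7, -6) = (-158 - 87)*(-25/8) = -245*(-25/8) = 6125/8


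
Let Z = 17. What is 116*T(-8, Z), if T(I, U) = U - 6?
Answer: 1276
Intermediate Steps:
T(I, U) = -6 + U
116*T(-8, Z) = 116*(-6 + 17) = 116*11 = 1276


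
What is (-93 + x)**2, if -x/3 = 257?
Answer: 746496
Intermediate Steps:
x = -771 (x = -3*257 = -771)
(-93 + x)**2 = (-93 - 771)**2 = (-864)**2 = 746496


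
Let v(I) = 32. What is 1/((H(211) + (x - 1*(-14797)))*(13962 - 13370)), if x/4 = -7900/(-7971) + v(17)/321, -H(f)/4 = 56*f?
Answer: -284299/5463624358992 ≈ -5.2035e-8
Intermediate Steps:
H(f) = -224*f
x = 1240432/284299 (x = 4*(-7900/(-7971) + 32/321) = 4*(-7900*(-1/7971) + 32*(1/321)) = 4*(7900/7971 + 32/321) = 4*(310108/284299) = 1240432/284299 ≈ 4.3631)
1/((H(211) + (x - 1*(-14797)))*(13962 - 13370)) = 1/((-224*211 + (1240432/284299 - 1*(-14797)))*(13962 - 13370)) = 1/((-47264 + (1240432/284299 + 14797))*592) = 1/((-47264 + 4208012735/284299)*592) = 1/(-9229095201/284299*592) = 1/(-5463624358992/284299) = -284299/5463624358992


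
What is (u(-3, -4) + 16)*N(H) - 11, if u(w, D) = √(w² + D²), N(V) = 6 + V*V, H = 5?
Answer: 640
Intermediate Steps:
N(V) = 6 + V²
u(w, D) = √(D² + w²)
(u(-3, -4) + 16)*N(H) - 11 = (√((-4)² + (-3)²) + 16)*(6 + 5²) - 11 = (√(16 + 9) + 16)*(6 + 25) - 11 = (√25 + 16)*31 - 11 = (5 + 16)*31 - 11 = 21*31 - 11 = 651 - 11 = 640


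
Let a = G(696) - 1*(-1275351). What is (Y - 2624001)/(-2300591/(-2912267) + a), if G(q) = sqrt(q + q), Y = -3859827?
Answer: -4383327065723159699670213/862188820322012002513786 + 13747821111667059573*sqrt(87)/862188820322012002513786 ≈ -5.0838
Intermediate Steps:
G(q) = sqrt(2)*sqrt(q) (G(q) = sqrt(2*q) = sqrt(2)*sqrt(q))
a = 1275351 + 4*sqrt(87) (a = sqrt(2)*sqrt(696) - 1*(-1275351) = sqrt(2)*(2*sqrt(174)) + 1275351 = 4*sqrt(87) + 1275351 = 1275351 + 4*sqrt(87) ≈ 1.2754e+6)
(Y - 2624001)/(-2300591/(-2912267) + a) = (-3859827 - 2624001)/(-2300591/(-2912267) + (1275351 + 4*sqrt(87))) = -6483828/(-2300591*(-1/2912267) + (1275351 + 4*sqrt(87))) = -6483828/(2300591/2912267 + (1275351 + 4*sqrt(87))) = -6483828/(3714164931308/2912267 + 4*sqrt(87))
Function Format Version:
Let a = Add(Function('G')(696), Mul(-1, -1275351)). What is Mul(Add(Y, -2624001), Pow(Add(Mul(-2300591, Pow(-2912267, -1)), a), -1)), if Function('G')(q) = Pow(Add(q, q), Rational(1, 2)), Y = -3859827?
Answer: Add(Rational(-4383327065723159699670213, 862188820322012002513786), Mul(Rational(13747821111667059573, 862188820322012002513786), Pow(87, Rational(1, 2)))) ≈ -5.0838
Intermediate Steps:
Function('G')(q) = Mul(Pow(2, Rational(1, 2)), Pow(q, Rational(1, 2))) (Function('G')(q) = Pow(Mul(2, q), Rational(1, 2)) = Mul(Pow(2, Rational(1, 2)), Pow(q, Rational(1, 2))))
a = Add(1275351, Mul(4, Pow(87, Rational(1, 2)))) (a = Add(Mul(Pow(2, Rational(1, 2)), Pow(696, Rational(1, 2))), Mul(-1, -1275351)) = Add(Mul(Pow(2, Rational(1, 2)), Mul(2, Pow(174, Rational(1, 2)))), 1275351) = Add(Mul(4, Pow(87, Rational(1, 2))), 1275351) = Add(1275351, Mul(4, Pow(87, Rational(1, 2)))) ≈ 1.2754e+6)
Mul(Add(Y, -2624001), Pow(Add(Mul(-2300591, Pow(-2912267, -1)), a), -1)) = Mul(Add(-3859827, -2624001), Pow(Add(Mul(-2300591, Pow(-2912267, -1)), Add(1275351, Mul(4, Pow(87, Rational(1, 2))))), -1)) = Mul(-6483828, Pow(Add(Mul(-2300591, Rational(-1, 2912267)), Add(1275351, Mul(4, Pow(87, Rational(1, 2))))), -1)) = Mul(-6483828, Pow(Add(Rational(2300591, 2912267), Add(1275351, Mul(4, Pow(87, Rational(1, 2))))), -1)) = Mul(-6483828, Pow(Add(Rational(3714164931308, 2912267), Mul(4, Pow(87, Rational(1, 2)))), -1))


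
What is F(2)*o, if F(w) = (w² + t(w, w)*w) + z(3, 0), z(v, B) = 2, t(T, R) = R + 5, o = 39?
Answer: 780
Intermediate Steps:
t(T, R) = 5 + R
F(w) = 2 + w² + w*(5 + w) (F(w) = (w² + (5 + w)*w) + 2 = (w² + w*(5 + w)) + 2 = 2 + w² + w*(5 + w))
F(2)*o = (2 + 2² + 2*(5 + 2))*39 = (2 + 4 + 2*7)*39 = (2 + 4 + 14)*39 = 20*39 = 780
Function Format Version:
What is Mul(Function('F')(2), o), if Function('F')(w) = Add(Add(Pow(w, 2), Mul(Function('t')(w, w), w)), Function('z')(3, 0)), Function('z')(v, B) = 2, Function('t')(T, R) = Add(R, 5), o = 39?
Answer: 780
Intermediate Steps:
Function('t')(T, R) = Add(5, R)
Function('F')(w) = Add(2, Pow(w, 2), Mul(w, Add(5, w))) (Function('F')(w) = Add(Add(Pow(w, 2), Mul(Add(5, w), w)), 2) = Add(Add(Pow(w, 2), Mul(w, Add(5, w))), 2) = Add(2, Pow(w, 2), Mul(w, Add(5, w))))
Mul(Function('F')(2), o) = Mul(Add(2, Pow(2, 2), Mul(2, Add(5, 2))), 39) = Mul(Add(2, 4, Mul(2, 7)), 39) = Mul(Add(2, 4, 14), 39) = Mul(20, 39) = 780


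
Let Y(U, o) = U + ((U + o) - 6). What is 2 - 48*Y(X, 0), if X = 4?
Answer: -94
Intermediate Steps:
Y(U, o) = -6 + o + 2*U (Y(U, o) = U + (-6 + U + o) = -6 + o + 2*U)
2 - 48*Y(X, 0) = 2 - 48*(-6 + 0 + 2*4) = 2 - 48*(-6 + 0 + 8) = 2 - 48*2 = 2 - 96 = -94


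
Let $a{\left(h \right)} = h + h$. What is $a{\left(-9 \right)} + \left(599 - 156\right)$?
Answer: $425$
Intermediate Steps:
$a{\left(h \right)} = 2 h$
$a{\left(-9 \right)} + \left(599 - 156\right) = 2 \left(-9\right) + \left(599 - 156\right) = -18 + \left(599 - 156\right) = -18 + 443 = 425$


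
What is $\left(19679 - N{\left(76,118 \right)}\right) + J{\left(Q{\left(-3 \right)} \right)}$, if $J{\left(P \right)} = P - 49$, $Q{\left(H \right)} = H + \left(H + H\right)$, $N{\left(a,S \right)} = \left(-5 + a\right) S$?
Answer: $11243$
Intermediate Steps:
$N{\left(a,S \right)} = S \left(-5 + a\right)$
$Q{\left(H \right)} = 3 H$ ($Q{\left(H \right)} = H + 2 H = 3 H$)
$J{\left(P \right)} = -49 + P$
$\left(19679 - N{\left(76,118 \right)}\right) + J{\left(Q{\left(-3 \right)} \right)} = \left(19679 - 118 \left(-5 + 76\right)\right) + \left(-49 + 3 \left(-3\right)\right) = \left(19679 - 118 \cdot 71\right) - 58 = \left(19679 - 8378\right) - 58 = 11301 - 58 = 11243$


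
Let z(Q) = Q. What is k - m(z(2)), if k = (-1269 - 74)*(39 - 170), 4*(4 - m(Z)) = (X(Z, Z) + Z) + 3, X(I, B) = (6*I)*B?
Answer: 703745/4 ≈ 1.7594e+5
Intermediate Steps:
X(I, B) = 6*B*I
m(Z) = 13/4 - 3*Z²/2 - Z/4 (m(Z) = 4 - ((6*Z*Z + Z) + 3)/4 = 4 - ((6*Z² + Z) + 3)/4 = 4 - ((Z + 6*Z²) + 3)/4 = 4 - (3 + Z + 6*Z²)/4 = 4 + (-¾ - 3*Z²/2 - Z/4) = 13/4 - 3*Z²/2 - Z/4)
k = 175933 (k = -1343*(-131) = 175933)
k - m(z(2)) = 175933 - (13/4 - 3/2*2² - ¼*2) = 175933 - (13/4 - 3/2*4 - ½) = 175933 - (13/4 - 6 - ½) = 175933 - 1*(-13/4) = 175933 + 13/4 = 703745/4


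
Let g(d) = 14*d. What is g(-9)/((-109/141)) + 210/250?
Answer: 446439/2725 ≈ 163.83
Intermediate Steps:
g(-9)/((-109/141)) + 210/250 = (14*(-9))/((-109/141)) + 210/250 = -126/((-109*1/141)) + 210*(1/250) = -126/(-109/141) + 21/25 = -126*(-141/109) + 21/25 = 17766/109 + 21/25 = 446439/2725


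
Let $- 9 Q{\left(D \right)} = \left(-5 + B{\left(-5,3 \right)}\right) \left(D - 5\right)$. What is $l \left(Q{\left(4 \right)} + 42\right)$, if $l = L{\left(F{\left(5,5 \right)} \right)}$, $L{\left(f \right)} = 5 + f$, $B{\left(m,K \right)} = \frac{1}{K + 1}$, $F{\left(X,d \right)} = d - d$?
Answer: $\frac{7465}{36} \approx 207.36$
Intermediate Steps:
$F{\left(X,d \right)} = 0$
$B{\left(m,K \right)} = \frac{1}{1 + K}$
$Q{\left(D \right)} = - \frac{95}{36} + \frac{19 D}{36}$ ($Q{\left(D \right)} = - \frac{\left(-5 + \frac{1}{1 + 3}\right) \left(D - 5\right)}{9} = - \frac{\left(-5 + \frac{1}{4}\right) \left(-5 + D\right)}{9} = - \frac{\left(- \frac{19}{4}\right) \left(-5 + D\right)}{9} = - \frac{\frac{95}{4} - \frac{19 D}{4}}{9} = - \frac{95}{36} + \frac{19 D}{36}$)
$l = 5$ ($l = 5 + 0 = 5$)
$l \left(Q{\left(4 \right)} + 42\right) = 5 \left(\left(- \frac{95}{36} + \frac{19}{36} \cdot 4\right) + 42\right) = 5 \left(\left(- \frac{95}{36} + \frac{19}{9}\right) + 42\right) = 5 \left(- \frac{19}{36} + 42\right) = 5 \cdot \frac{1493}{36} = \frac{7465}{36}$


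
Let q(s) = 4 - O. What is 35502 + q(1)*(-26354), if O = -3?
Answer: -148976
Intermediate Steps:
q(s) = 7 (q(s) = 4 - 1*(-3) = 4 + 3 = 7)
35502 + q(1)*(-26354) = 35502 + 7*(-26354) = 35502 - 184478 = -148976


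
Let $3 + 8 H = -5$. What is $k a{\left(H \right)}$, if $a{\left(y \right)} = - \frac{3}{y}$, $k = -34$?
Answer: $-102$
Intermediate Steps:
$H = -1$ ($H = - \frac{3}{8} + \frac{1}{8} \left(-5\right) = - \frac{3}{8} - \frac{5}{8} = -1$)
$k a{\left(H \right)} = - 34 \left(- \frac{3}{-1}\right) = - 34 \left(\left(-3\right) \left(-1\right)\right) = \left(-34\right) 3 = -102$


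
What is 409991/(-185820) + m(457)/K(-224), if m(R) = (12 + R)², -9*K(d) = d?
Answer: 13134519257/1486560 ≈ 8835.5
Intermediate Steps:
K(d) = -d/9
409991/(-185820) + m(457)/K(-224) = 409991/(-185820) + (12 + 457)²/((-⅑*(-224))) = 409991*(-1/185820) + 469²/(224/9) = -409991/185820 + 219961*(9/224) = -409991/185820 + 282807/32 = 13134519257/1486560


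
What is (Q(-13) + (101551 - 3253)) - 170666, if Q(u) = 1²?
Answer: -72367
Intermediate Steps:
Q(u) = 1
(Q(-13) + (101551 - 3253)) - 170666 = (1 + (101551 - 3253)) - 170666 = (1 + 98298) - 170666 = 98299 - 170666 = -72367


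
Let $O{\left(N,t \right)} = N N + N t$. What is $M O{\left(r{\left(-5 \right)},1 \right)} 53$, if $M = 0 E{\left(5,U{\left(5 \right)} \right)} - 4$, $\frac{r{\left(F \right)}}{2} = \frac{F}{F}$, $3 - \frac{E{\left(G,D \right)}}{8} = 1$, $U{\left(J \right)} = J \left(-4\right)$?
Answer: $-1272$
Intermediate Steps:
$U{\left(J \right)} = - 4 J$
$E{\left(G,D \right)} = 16$ ($E{\left(G,D \right)} = 24 - 8 = 16$)
$r{\left(F \right)} = 2$ ($r{\left(F \right)} = 2 \frac{F}{F} = 2 \cdot 1 = 2$)
$O{\left(N,t \right)} = N^{2} + N t$
$M = -4$ ($M = 0 \cdot 16 - 4 = 0 - 4 = -4$)
$M O{\left(r{\left(-5 \right)},1 \right)} 53 = - 4 \cdot 2 \left(2 + 1\right) 53 = - 4 \cdot 2 \cdot 3 \cdot 53 = \left(-4\right) 6 \cdot 53 = \left(-24\right) 53 = -1272$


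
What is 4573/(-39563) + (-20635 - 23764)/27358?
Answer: -1881665771/1082364554 ≈ -1.7385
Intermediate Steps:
4573/(-39563) + (-20635 - 23764)/27358 = 4573*(-1/39563) - 44399*1/27358 = -4573/39563 - 44399/27358 = -1881665771/1082364554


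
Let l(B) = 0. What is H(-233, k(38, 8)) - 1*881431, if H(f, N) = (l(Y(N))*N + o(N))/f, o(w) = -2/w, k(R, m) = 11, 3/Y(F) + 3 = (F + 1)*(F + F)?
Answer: -2259107651/2563 ≈ -8.8143e+5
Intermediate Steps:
Y(F) = 3/(-3 + 2*F*(1 + F)) (Y(F) = 3/(-3 + (F + 1)*(F + F)) = 3/(-3 + (1 + F)*(2*F)) = 3/(-3 + 2*F*(1 + F)))
H(f, N) = -2/(N*f) (H(f, N) = (0*N - 2/N)/f = (0 - 2/N)/f = (-2/N)/f = -2/(N*f))
H(-233, k(38, 8)) - 1*881431 = -2/(11*(-233)) - 1*881431 = -2*1/11*(-1/233) - 881431 = 2/2563 - 881431 = -2259107651/2563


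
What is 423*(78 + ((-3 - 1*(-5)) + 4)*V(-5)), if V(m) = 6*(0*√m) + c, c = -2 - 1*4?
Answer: 17766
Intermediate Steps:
c = -6 (c = -2 - 4 = -6)
V(m) = -6 (V(m) = 6*(0*√m) - 6 = 6*0 - 6 = 0 - 6 = -6)
423*(78 + ((-3 - 1*(-5)) + 4)*V(-5)) = 423*(78 + ((-3 - 1*(-5)) + 4)*(-6)) = 423*(78 + ((-3 + 5) + 4)*(-6)) = 423*(78 + (2 + 4)*(-6)) = 423*(78 + 6*(-6)) = 423*(78 - 36) = 423*42 = 17766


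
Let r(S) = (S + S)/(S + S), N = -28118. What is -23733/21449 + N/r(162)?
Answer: -603126715/21449 ≈ -28119.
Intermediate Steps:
r(S) = 1 (r(S) = (2*S)/((2*S)) = (2*S)*(1/(2*S)) = 1)
-23733/21449 + N/r(162) = -23733/21449 - 28118/1 = -23733*1/21449 - 28118*1 = -23733/21449 - 28118 = -603126715/21449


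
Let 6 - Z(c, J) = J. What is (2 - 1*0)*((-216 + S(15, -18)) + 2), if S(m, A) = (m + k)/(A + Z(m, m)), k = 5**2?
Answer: -11636/27 ≈ -430.96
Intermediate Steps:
Z(c, J) = 6 - J
k = 25
S(m, A) = (25 + m)/(6 + A - m) (S(m, A) = (m + 25)/(A + (6 - m)) = (25 + m)/(6 + A - m))
(2 - 1*0)*((-216 + S(15, -18)) + 2) = (2 - 1*0)*((-216 + (25 + 15)/(6 - 18 - 1*15)) + 2) = (2 + 0)*((-216 + 40/(6 - 18 - 15)) + 2) = 2*((-216 + 40/(-27)) + 2) = 2*((-216 - 1/27*40) + 2) = 2*((-216 - 40/27) + 2) = 2*(-5872/27 + 2) = 2*(-5818/27) = -11636/27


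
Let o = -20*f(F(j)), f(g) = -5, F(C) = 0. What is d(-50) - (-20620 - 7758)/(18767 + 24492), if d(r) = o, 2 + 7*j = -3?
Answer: 4354278/43259 ≈ 100.66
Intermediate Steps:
j = -5/7 (j = -2/7 + (1/7)*(-3) = -2/7 - 3/7 = -5/7 ≈ -0.71429)
o = 100 (o = -20*(-5) = 100)
d(r) = 100
d(-50) - (-20620 - 7758)/(18767 + 24492) = 100 - (-20620 - 7758)/(18767 + 24492) = 100 - (-28378)/43259 = 100 - 1*(-28378/43259) = 100 + 28378/43259 = 4354278/43259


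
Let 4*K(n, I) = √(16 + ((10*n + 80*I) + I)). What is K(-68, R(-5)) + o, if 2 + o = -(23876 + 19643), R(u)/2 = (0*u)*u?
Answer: -43521 + I*√166/2 ≈ -43521.0 + 6.442*I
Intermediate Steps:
R(u) = 0 (R(u) = 2*((0*u)*u) = 2*(0*u) = 2*0 = 0)
K(n, I) = √(16 + 10*n + 81*I)/4 (K(n, I) = √(16 + ((10*n + 80*I) + I))/4 = √(16 + (10*n + 81*I))/4 = √(16 + 10*n + 81*I)/4)
o = -43521 (o = -2 - (23876 + 19643) = -2 - 1*43519 = -2 - 43519 = -43521)
K(-68, R(-5)) + o = √(16 + 10*(-68) + 81*0)/4 - 43521 = √(16 - 680 + 0)/4 - 43521 = √(-664)/4 - 43521 = (2*I*√166)/4 - 43521 = I*√166/2 - 43521 = -43521 + I*√166/2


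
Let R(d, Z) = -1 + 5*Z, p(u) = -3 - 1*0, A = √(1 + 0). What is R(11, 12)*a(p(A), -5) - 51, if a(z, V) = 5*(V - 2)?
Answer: -2116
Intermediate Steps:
A = 1 (A = √1 = 1)
p(u) = -3 (p(u) = -3 + 0 = -3)
a(z, V) = -10 + 5*V (a(z, V) = 5*(-2 + V) = -10 + 5*V)
R(11, 12)*a(p(A), -5) - 51 = (-1 + 5*12)*(-10 + 5*(-5)) - 51 = (-1 + 60)*(-10 - 25) - 51 = 59*(-35) - 51 = -2065 - 51 = -2116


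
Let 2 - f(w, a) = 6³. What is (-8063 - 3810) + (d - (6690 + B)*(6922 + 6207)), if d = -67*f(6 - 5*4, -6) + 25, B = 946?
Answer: -100250554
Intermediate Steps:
f(w, a) = -214 (f(w, a) = 2 - 1*6³ = 2 - 1*216 = 2 - 216 = -214)
d = 14363 (d = -67*(-214) + 25 = 14338 + 25 = 14363)
(-8063 - 3810) + (d - (6690 + B)*(6922 + 6207)) = (-8063 - 3810) + (14363 - (6690 + 946)*(6922 + 6207)) = -11873 + (14363 - 7636*13129) = -11873 + (14363 - 1*100253044) = -11873 + (14363 - 100253044) = -11873 - 100238681 = -100250554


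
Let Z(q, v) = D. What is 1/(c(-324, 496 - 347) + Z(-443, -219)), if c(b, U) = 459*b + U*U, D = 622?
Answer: -1/125893 ≈ -7.9433e-6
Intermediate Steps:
Z(q, v) = 622
c(b, U) = U² + 459*b (c(b, U) = 459*b + U² = U² + 459*b)
1/(c(-324, 496 - 347) + Z(-443, -219)) = 1/(((496 - 347)² + 459*(-324)) + 622) = 1/((149² - 148716) + 622) = 1/((22201 - 148716) + 622) = 1/(-126515 + 622) = 1/(-125893) = -1/125893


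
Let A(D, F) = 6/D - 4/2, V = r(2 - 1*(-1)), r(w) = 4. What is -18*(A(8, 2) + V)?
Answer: -99/2 ≈ -49.500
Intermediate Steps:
V = 4
A(D, F) = -2 + 6/D (A(D, F) = 6/D - 4*½ = 6/D - 2 = -2 + 6/D)
-18*(A(8, 2) + V) = -18*((-2 + 6/8) + 4) = -18*((-2 + 6*(⅛)) + 4) = -18*((-2 + ¾) + 4) = -18*(-5/4 + 4) = -18*11/4 = -99/2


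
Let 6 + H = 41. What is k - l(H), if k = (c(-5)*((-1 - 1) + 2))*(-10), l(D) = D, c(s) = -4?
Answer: -35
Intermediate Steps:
H = 35 (H = -6 + 41 = 35)
k = 0 (k = -4*((-1 - 1) + 2)*(-10) = -4*(-2 + 2)*(-10) = -4*0*(-10) = 0*(-10) = 0)
k - l(H) = 0 - 1*35 = 0 - 35 = -35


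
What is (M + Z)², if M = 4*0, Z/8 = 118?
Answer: 891136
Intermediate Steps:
Z = 944 (Z = 8*118 = 944)
M = 0
(M + Z)² = (0 + 944)² = 944² = 891136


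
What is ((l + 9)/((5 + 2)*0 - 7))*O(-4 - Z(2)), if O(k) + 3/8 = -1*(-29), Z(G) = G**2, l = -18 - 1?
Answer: 1145/28 ≈ 40.893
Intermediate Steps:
l = -19
O(k) = 229/8 (O(k) = -3/8 - 1*(-29) = -3/8 + 29 = 229/8)
((l + 9)/((5 + 2)*0 - 7))*O(-4 - Z(2)) = ((-19 + 9)/((5 + 2)*0 - 7))*(229/8) = -10/(7*0 - 7)*(229/8) = -10/(0 - 7)*(229/8) = -10/(-7)*(229/8) = -10*(-1/7)*(229/8) = (10/7)*(229/8) = 1145/28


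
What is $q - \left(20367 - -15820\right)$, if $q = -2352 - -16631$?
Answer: $-21908$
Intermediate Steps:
$q = 14279$ ($q = -2352 + 16631 = 14279$)
$q - \left(20367 - -15820\right) = 14279 - \left(20367 - -15820\right) = 14279 - \left(20367 + 15820\right) = 14279 - 36187 = -21908$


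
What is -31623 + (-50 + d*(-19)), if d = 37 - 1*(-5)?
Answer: -32471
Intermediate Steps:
d = 42 (d = 37 + 5 = 42)
-31623 + (-50 + d*(-19)) = -31623 + (-50 + 42*(-19)) = -31623 + (-50 - 798) = -31623 - 848 = -32471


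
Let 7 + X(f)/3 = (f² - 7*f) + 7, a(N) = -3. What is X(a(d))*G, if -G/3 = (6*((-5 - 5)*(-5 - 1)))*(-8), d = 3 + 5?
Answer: 777600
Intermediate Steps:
d = 8
X(f) = -21*f + 3*f² (X(f) = -21 + 3*((f² - 7*f) + 7) = -21 + 3*(7 + f² - 7*f) = -21 + (21 - 21*f + 3*f²) = -21*f + 3*f²)
G = 8640 (G = -3*6*((-5 - 5)*(-5 - 1))*(-8) = -3*6*(-10*(-6))*(-8) = -3*6*60*(-8) = -1080*(-8) = -3*(-2880) = 8640)
X(a(d))*G = (3*(-3)*(-7 - 3))*8640 = (3*(-3)*(-10))*8640 = 90*8640 = 777600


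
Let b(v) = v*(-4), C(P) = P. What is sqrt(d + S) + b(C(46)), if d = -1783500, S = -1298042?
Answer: -184 + I*sqrt(3081542) ≈ -184.0 + 1755.4*I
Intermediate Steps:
b(v) = -4*v
sqrt(d + S) + b(C(46)) = sqrt(-1783500 - 1298042) - 4*46 = sqrt(-3081542) - 184 = I*sqrt(3081542) - 184 = -184 + I*sqrt(3081542)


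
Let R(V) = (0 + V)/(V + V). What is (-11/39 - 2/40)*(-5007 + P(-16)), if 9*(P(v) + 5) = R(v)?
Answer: 4673137/2808 ≈ 1664.2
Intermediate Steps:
R(V) = 1/2 (R(V) = V/((2*V)) = V*(1/(2*V)) = 1/2)
P(v) = -89/18 (P(v) = -5 + (1/9)*(1/2) = -5 + 1/18 = -89/18)
(-11/39 - 2/40)*(-5007 + P(-16)) = (-11/39 - 2/40)*(-5007 - 89/18) = (-11*1/39 - 2*1/40)*(-90215/18) = (-11/39 - 1/20)*(-90215/18) = -259/780*(-90215/18) = 4673137/2808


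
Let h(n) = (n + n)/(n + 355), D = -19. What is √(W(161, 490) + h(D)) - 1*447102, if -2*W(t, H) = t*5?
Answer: -447102 + 11*I*√23478/84 ≈ -4.471e+5 + 20.065*I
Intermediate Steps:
W(t, H) = -5*t/2 (W(t, H) = -t*5/2 = -5*t/2)
h(n) = 2*n/(355 + n) (h(n) = (2*n)/(355 + n) = 2*n/(355 + n))
√(W(161, 490) + h(D)) - 1*447102 = √(-5/2*161 + 2*(-19)/(355 - 19)) - 1*447102 = √(-805/2 + 2*(-19)/336) - 447102 = √(-805/2 + 2*(-19)*(1/336)) - 447102 = √(-805/2 - 19/168) - 447102 = √(-67639/168) - 447102 = 11*I*√23478/84 - 447102 = -447102 + 11*I*√23478/84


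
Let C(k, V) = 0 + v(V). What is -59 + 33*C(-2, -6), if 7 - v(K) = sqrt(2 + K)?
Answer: 172 - 66*I ≈ 172.0 - 66.0*I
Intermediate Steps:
v(K) = 7 - sqrt(2 + K)
C(k, V) = 7 - sqrt(2 + V) (C(k, V) = 0 + (7 - sqrt(2 + V)) = 7 - sqrt(2 + V))
-59 + 33*C(-2, -6) = -59 + 33*(7 - sqrt(2 - 6)) = -59 + 33*(7 - sqrt(-4)) = -59 + 33*(7 - 2*I) = -59 + (231 - 66*I) = 172 - 66*I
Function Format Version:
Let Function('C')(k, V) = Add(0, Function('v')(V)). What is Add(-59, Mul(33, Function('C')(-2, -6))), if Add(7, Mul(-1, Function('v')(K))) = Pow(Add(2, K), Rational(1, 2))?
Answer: Add(172, Mul(-66, I)) ≈ Add(172.00, Mul(-66.000, I))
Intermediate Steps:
Function('v')(K) = Add(7, Mul(-1, Pow(Add(2, K), Rational(1, 2))))
Function('C')(k, V) = Add(7, Mul(-1, Pow(Add(2, V), Rational(1, 2)))) (Function('C')(k, V) = Add(0, Add(7, Mul(-1, Pow(Add(2, V), Rational(1, 2))))) = Add(7, Mul(-1, Pow(Add(2, V), Rational(1, 2)))))
Add(-59, Mul(33, Function('C')(-2, -6))) = Add(-59, Mul(33, Add(7, Mul(-1, Pow(Add(2, -6), Rational(1, 2)))))) = Add(-59, Mul(33, Add(7, Mul(-1, Pow(-4, Rational(1, 2)))))) = Add(-59, Mul(33, Add(7, Mul(-1, Mul(2, I))))) = Add(-59, Mul(33, Add(7, Mul(-2, I)))) = Add(-59, Add(231, Mul(-66, I))) = Add(172, Mul(-66, I))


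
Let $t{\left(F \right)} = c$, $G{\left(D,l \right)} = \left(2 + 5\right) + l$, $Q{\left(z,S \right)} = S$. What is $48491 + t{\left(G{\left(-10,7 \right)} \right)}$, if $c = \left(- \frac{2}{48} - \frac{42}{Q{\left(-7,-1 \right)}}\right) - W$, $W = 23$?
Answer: $\frac{1164239}{24} \approx 48510.0$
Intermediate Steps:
$G{\left(D,l \right)} = 7 + l$
$c = \frac{455}{24}$ ($c = \left(- \frac{2}{48} - \frac{42}{-1}\right) - 23 = \left(\left(-2\right) \frac{1}{48} - -42\right) - 23 = \left(- \frac{1}{24} + 42\right) - 23 = \frac{1007}{24} - 23 = \frac{455}{24} \approx 18.958$)
$t{\left(F \right)} = \frac{455}{24}$
$48491 + t{\left(G{\left(-10,7 \right)} \right)} = 48491 + \frac{455}{24} = \frac{1164239}{24}$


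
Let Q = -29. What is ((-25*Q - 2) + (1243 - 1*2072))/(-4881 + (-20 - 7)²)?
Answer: 53/2076 ≈ 0.025530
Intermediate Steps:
((-25*Q - 2) + (1243 - 1*2072))/(-4881 + (-20 - 7)²) = ((-25*(-29) - 2) + (1243 - 1*2072))/(-4881 + (-20 - 7)²) = ((725 - 2) + (1243 - 2072))/(-4881 + (-27)²) = (723 - 829)/(-4881 + 729) = -106/(-4152) = -106*(-1/4152) = 53/2076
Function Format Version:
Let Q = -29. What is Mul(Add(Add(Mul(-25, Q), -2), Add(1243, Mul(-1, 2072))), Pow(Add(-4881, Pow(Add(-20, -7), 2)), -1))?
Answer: Rational(53, 2076) ≈ 0.025530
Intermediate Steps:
Mul(Add(Add(Mul(-25, Q), -2), Add(1243, Mul(-1, 2072))), Pow(Add(-4881, Pow(Add(-20, -7), 2)), -1)) = Mul(Add(Add(Mul(-25, -29), -2), Add(1243, Mul(-1, 2072))), Pow(Add(-4881, Pow(Add(-20, -7), 2)), -1)) = Mul(Add(Add(725, -2), Add(1243, -2072)), Pow(Add(-4881, Pow(-27, 2)), -1)) = Mul(Add(723, -829), Pow(Add(-4881, 729), -1)) = Mul(-106, Pow(-4152, -1)) = Mul(-106, Rational(-1, 4152)) = Rational(53, 2076)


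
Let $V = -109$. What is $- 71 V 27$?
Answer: $208953$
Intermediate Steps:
$- 71 V 27 = \left(-71\right) \left(-109\right) 27 = 7739 \cdot 27 = 208953$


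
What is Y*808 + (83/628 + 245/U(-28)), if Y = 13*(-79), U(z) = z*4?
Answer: -2084502955/2512 ≈ -8.2982e+5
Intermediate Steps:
U(z) = 4*z
Y = -1027
Y*808 + (83/628 + 245/U(-28)) = -1027*808 + (83/628 + 245/((4*(-28)))) = -829816 + (83*(1/628) + 245/(-112)) = -829816 + (83/628 + 245*(-1/112)) = -829816 + (83/628 - 35/16) = -829816 - 5163/2512 = -2084502955/2512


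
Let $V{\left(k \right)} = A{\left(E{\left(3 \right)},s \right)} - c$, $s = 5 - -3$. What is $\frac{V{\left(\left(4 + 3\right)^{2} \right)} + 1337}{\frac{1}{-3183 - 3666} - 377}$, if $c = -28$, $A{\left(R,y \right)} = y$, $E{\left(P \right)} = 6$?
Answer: $- \frac{9403677}{2582074} \approx -3.6419$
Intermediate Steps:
$s = 8$ ($s = 5 + 3 = 8$)
$V{\left(k \right)} = 36$ ($V{\left(k \right)} = 8 - -28 = 8 + 28 = 36$)
$\frac{V{\left(\left(4 + 3\right)^{2} \right)} + 1337}{\frac{1}{-3183 - 3666} - 377} = \frac{36 + 1337}{\frac{1}{-3183 - 3666} - 377} = \frac{1373}{\frac{1}{-6849} - 377} = \frac{1373}{- \frac{1}{6849} - 377} = \frac{1373}{- \frac{2582074}{6849}} = 1373 \left(- \frac{6849}{2582074}\right) = - \frac{9403677}{2582074}$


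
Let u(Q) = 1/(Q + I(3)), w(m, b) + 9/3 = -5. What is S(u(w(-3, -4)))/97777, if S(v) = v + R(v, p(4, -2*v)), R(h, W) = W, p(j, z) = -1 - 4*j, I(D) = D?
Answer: -86/488885 ≈ -0.00017591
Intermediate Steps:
w(m, b) = -8 (w(m, b) = -3 - 5 = -8)
u(Q) = 1/(3 + Q) (u(Q) = 1/(Q + 3) = 1/(3 + Q))
S(v) = -17 + v (S(v) = v + (-1 - 4*4) = v + (-1 - 16) = v - 17 = -17 + v)
S(u(w(-3, -4)))/97777 = (-17 + 1/(3 - 8))/97777 = (-17 + 1/(-5))*(1/97777) = (-17 - 1/5)*(1/97777) = -86/5*1/97777 = -86/488885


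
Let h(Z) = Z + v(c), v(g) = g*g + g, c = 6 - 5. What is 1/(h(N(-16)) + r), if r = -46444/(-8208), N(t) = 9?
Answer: 2052/34183 ≈ 0.060030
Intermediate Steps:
c = 1
v(g) = g + g**2 (v(g) = g**2 + g = g + g**2)
h(Z) = 2 + Z (h(Z) = Z + 1*(1 + 1) = Z + 1*2 = Z + 2 = 2 + Z)
r = 11611/2052 (r = -46444*(-1/8208) = 11611/2052 ≈ 5.6584)
1/(h(N(-16)) + r) = 1/((2 + 9) + 11611/2052) = 1/(11 + 11611/2052) = 1/(34183/2052) = 2052/34183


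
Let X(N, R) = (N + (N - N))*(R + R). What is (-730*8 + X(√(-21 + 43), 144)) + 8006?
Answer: 2166 + 288*√22 ≈ 3516.8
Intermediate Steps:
X(N, R) = 2*N*R (X(N, R) = (N + 0)*(2*R) = N*(2*R) = 2*N*R)
(-730*8 + X(√(-21 + 43), 144)) + 8006 = (-730*8 + 2*√(-21 + 43)*144) + 8006 = (-5840 + 2*√22*144) + 8006 = (-5840 + 288*√22) + 8006 = 2166 + 288*√22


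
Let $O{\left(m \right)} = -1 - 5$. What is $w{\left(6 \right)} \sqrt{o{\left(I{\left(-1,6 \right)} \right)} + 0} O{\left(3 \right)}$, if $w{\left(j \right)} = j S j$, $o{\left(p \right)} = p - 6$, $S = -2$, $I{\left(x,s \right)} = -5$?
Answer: $432 i \sqrt{11} \approx 1432.8 i$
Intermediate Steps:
$o{\left(p \right)} = -6 + p$ ($o{\left(p \right)} = p - 6 = -6 + p$)
$O{\left(m \right)} = -6$
$w{\left(j \right)} = - 2 j^{2}$ ($w{\left(j \right)} = j \left(-2\right) j = - 2 j j = - 2 j^{2}$)
$w{\left(6 \right)} \sqrt{o{\left(I{\left(-1,6 \right)} \right)} + 0} O{\left(3 \right)} = - 2 \cdot 6^{2} \sqrt{\left(-6 - 5\right) + 0} \left(-6\right) = \left(-2\right) 36 \sqrt{-11 + 0} \left(-6\right) = - 72 \sqrt{-11} \left(-6\right) = - 72 i \sqrt{11} \left(-6\right) = 432 i \sqrt{11}$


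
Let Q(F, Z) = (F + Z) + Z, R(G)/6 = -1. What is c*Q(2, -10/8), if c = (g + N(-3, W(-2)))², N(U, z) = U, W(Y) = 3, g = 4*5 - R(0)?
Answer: -529/2 ≈ -264.50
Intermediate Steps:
R(G) = -6 (R(G) = 6*(-1) = -6)
g = 26 (g = 4*5 - 1*(-6) = 20 + 6 = 26)
c = 529 (c = (26 - 3)² = 23² = 529)
Q(F, Z) = F + 2*Z
c*Q(2, -10/8) = 529*(2 + 2*(-10/8)) = 529*(2 + 2*(-10*⅛)) = 529*(2 + 2*(-5/4)) = 529*(2 - 5/2) = 529*(-½) = -529/2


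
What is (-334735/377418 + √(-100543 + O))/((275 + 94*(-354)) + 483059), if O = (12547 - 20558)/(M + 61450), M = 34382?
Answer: -334735/169859990244 + I*√211975385314/653484216 ≈ -1.9707e-6 + 0.00070454*I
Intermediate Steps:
O = -8011/95832 (O = (12547 - 20558)/(34382 + 61450) = -8011/95832 ≈ -0.083594)
(-334735/377418 + √(-100543 + O))/((275 + 94*(-354)) + 483059) = (-334735/377418 + √(-100543 - 8011/95832))/((275 + 94*(-354)) + 483059) = (-334735*1/377418 + √(-9635244787/95832))/((275 - 33276) + 483059) = (-334735/377418 + I*√211975385314/1452)/(-33001 + 483059) = (-334735/377418 + I*√211975385314/1452)/450058 = (-334735/377418 + I*√211975385314/1452)*(1/450058) = -334735/169859990244 + I*√211975385314/653484216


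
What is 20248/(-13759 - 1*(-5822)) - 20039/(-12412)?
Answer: -3181677/3397036 ≈ -0.93660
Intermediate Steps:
20248/(-13759 - 1*(-5822)) - 20039/(-12412) = 20248/(-13759 + 5822) - 20039*(-1/12412) = 20248/(-7937) + 691/428 = 20248*(-1/7937) + 691/428 = -20248/7937 + 691/428 = -3181677/3397036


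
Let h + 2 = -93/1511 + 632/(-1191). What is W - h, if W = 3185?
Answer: 5736394102/1799601 ≈ 3187.6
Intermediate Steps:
h = -4664917/1799601 (h = -2 + (-93/1511 + 632/(-1191)) = -2 + (-93*1/1511 + 632*(-1/1191)) = -2 + (-93/1511 - 632/1191) = -2 - 1065715/1799601 = -4664917/1799601 ≈ -2.5922)
W - h = 3185 - 1*(-4664917/1799601) = 3185 + 4664917/1799601 = 5736394102/1799601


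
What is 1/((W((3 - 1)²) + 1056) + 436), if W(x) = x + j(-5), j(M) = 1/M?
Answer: 5/7479 ≈ 0.00066854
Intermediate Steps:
W(x) = -⅕ + x (W(x) = x + 1/(-5) = x - ⅕ = -⅕ + x)
1/((W((3 - 1)²) + 1056) + 436) = 1/(((-⅕ + (3 - 1)²) + 1056) + 436) = 1/(((-⅕ + 2²) + 1056) + 436) = 1/(((-⅕ + 4) + 1056) + 436) = 1/((19/5 + 1056) + 436) = 1/(5299/5 + 436) = 1/(7479/5) = 5/7479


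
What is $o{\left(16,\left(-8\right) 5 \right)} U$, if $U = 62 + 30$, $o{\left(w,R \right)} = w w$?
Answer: $23552$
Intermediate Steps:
$o{\left(w,R \right)} = w^{2}$
$U = 92$
$o{\left(16,\left(-8\right) 5 \right)} U = 16^{2} \cdot 92 = 256 \cdot 92 = 23552$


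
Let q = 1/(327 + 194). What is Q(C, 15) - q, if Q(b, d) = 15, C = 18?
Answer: 7814/521 ≈ 14.998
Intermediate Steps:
q = 1/521 ≈ 0.0019194
Q(C, 15) - q = 15 - 1*1/521 = 15 - 1/521 = 7814/521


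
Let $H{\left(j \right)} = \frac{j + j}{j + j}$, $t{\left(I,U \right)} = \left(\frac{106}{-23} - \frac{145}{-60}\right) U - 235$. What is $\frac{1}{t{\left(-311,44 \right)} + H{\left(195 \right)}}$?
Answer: $- \frac{69}{22801} \approx -0.0030262$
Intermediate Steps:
$t{\left(I,U \right)} = -235 - \frac{605 U}{276}$ ($t{\left(I,U \right)} = \left(106 \left(- \frac{1}{23}\right) - - \frac{29}{12}\right) U - 235 = \left(- \frac{106}{23} + \frac{29}{12}\right) U - 235 = - \frac{605 U}{276} - 235 = -235 - \frac{605 U}{276}$)
$H{\left(j \right)} = 1$ ($H{\left(j \right)} = \frac{2 j}{2 j} = 2 j \frac{1}{2 j} = 1$)
$\frac{1}{t{\left(-311,44 \right)} + H{\left(195 \right)}} = \frac{1}{\left(-235 - \frac{6655}{69}\right) + 1} = \frac{1}{- \frac{22870}{69} + 1} = \frac{1}{- \frac{22801}{69}} = - \frac{69}{22801}$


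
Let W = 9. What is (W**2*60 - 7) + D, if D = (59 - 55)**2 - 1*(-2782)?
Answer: 7651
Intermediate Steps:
D = 2798 (D = 4**2 + 2782 = 16 + 2782 = 2798)
(W**2*60 - 7) + D = (9**2*60 - 7) + 2798 = (81*60 - 7) + 2798 = (4860 - 7) + 2798 = 4853 + 2798 = 7651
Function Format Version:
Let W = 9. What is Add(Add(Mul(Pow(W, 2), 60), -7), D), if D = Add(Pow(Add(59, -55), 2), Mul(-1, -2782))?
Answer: 7651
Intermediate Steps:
D = 2798 (D = Add(Pow(4, 2), 2782) = Add(16, 2782) = 2798)
Add(Add(Mul(Pow(W, 2), 60), -7), D) = Add(Add(Mul(Pow(9, 2), 60), -7), 2798) = Add(Add(Mul(81, 60), -7), 2798) = Add(Add(4860, -7), 2798) = Add(4853, 2798) = 7651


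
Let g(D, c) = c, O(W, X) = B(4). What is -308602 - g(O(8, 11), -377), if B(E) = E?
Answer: -308225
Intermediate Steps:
O(W, X) = 4
-308602 - g(O(8, 11), -377) = -308602 - 1*(-377) = -308602 + 377 = -308225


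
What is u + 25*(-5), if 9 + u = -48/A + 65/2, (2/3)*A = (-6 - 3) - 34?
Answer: -8665/86 ≈ -100.76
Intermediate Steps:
A = -129/2 (A = 3*((-6 - 3) - 34)/2 = 3*(-9 - 34)/2 = (3/2)*(-43) = -129/2 ≈ -64.500)
u = 2085/86 (u = -9 + (-48/(-129/2) + 65/2) = -9 + (-48*(-2/129) + 65*(½)) = -9 + (32/43 + 65/2) = -9 + 2859/86 = 2085/86 ≈ 24.244)
u + 25*(-5) = 2085/86 + 25*(-5) = 2085/86 - 125 = -8665/86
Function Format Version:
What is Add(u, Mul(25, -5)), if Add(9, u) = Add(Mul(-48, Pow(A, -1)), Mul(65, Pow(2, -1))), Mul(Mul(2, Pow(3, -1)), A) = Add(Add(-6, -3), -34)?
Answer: Rational(-8665, 86) ≈ -100.76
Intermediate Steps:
A = Rational(-129, 2) (A = Mul(Rational(3, 2), Add(Add(-6, -3), -34)) = Mul(Rational(3, 2), Add(-9, -34)) = Mul(Rational(3, 2), -43) = Rational(-129, 2) ≈ -64.500)
u = Rational(2085, 86) (u = Add(-9, Add(Mul(-48, Pow(Rational(-129, 2), -1)), Mul(65, Pow(2, -1)))) = Add(-9, Add(Mul(-48, Rational(-2, 129)), Mul(65, Rational(1, 2)))) = Add(-9, Add(Rational(32, 43), Rational(65, 2))) = Add(-9, Rational(2859, 86)) = Rational(2085, 86) ≈ 24.244)
Add(u, Mul(25, -5)) = Add(Rational(2085, 86), Mul(25, -5)) = Add(Rational(2085, 86), -125) = Rational(-8665, 86)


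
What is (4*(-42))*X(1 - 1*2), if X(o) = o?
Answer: 168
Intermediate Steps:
(4*(-42))*X(1 - 1*2) = (4*(-42))*(1 - 1*2) = -168*(1 - 2) = -168*(-1) = 168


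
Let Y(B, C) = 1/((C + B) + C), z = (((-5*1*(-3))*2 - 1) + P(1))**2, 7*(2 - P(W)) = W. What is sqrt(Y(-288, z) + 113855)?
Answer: sqrt(198380953078)/1320 ≈ 337.42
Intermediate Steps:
P(W) = 2 - W/7
z = 46656/49 (z = (((-5*1*(-3))*2 - 1) + (2 - 1/7*1))**2 = ((-5*(-3)*2 - 1) + (2 - 1/7))**2 = ((15*2 - 1) + 13/7)**2 = ((30 - 1) + 13/7)**2 = (29 + 13/7)**2 = (216/7)**2 = 46656/49 ≈ 952.16)
Y(B, C) = 1/(B + 2*C) (Y(B, C) = 1/((B + C) + C) = 1/(B + 2*C))
sqrt(Y(-288, z) + 113855) = sqrt(1/(-288 + 2*(46656/49)) + 113855) = sqrt(1/(-288 + 93312/49) + 113855) = sqrt(1/(79200/49) + 113855) = sqrt(49/79200 + 113855) = sqrt(9017316049/79200) = sqrt(198380953078)/1320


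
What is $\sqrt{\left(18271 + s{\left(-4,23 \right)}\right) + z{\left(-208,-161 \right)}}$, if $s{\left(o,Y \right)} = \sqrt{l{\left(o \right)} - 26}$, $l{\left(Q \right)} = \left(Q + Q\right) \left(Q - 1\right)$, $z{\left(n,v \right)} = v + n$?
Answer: $\sqrt{17902 + \sqrt{14}} \approx 133.81$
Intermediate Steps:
$z{\left(n,v \right)} = n + v$
$l{\left(Q \right)} = 2 Q \left(-1 + Q\right)$
$s{\left(o,Y \right)} = \sqrt{-26 + 2 o \left(-1 + o\right)}$ ($s{\left(o,Y \right)} = \sqrt{2 o \left(-1 + o\right) - 26} = \sqrt{-26 + 2 o \left(-1 + o\right)}$)
$\sqrt{\left(18271 + s{\left(-4,23 \right)}\right) + z{\left(-208,-161 \right)}} = \sqrt{\left(18271 + \sqrt{2} \sqrt{-13 - 4 \left(-1 - 4\right)}\right) - 369} = \sqrt{\left(18271 + \sqrt{2} \sqrt{-13 - -20}\right) - 369} = \sqrt{\left(18271 + \sqrt{2} \sqrt{-13 + 20}\right) - 369} = \sqrt{\left(18271 + \sqrt{2} \sqrt{7}\right) - 369} = \sqrt{\left(18271 + \sqrt{14}\right) - 369} = \sqrt{17902 + \sqrt{14}}$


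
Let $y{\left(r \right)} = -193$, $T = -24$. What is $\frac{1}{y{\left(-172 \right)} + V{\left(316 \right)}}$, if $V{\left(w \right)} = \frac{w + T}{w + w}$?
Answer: $- \frac{158}{30421} \approx -0.0051938$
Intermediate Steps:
$V{\left(w \right)} = \frac{-24 + w}{2 w}$ ($V{\left(w \right)} = \frac{w - 24}{w + w} = \frac{-24 + w}{2 w}$)
$\frac{1}{y{\left(-172 \right)} + V{\left(316 \right)}} = \frac{1}{-193 + \frac{-24 + 316}{2 \cdot 316}} = \frac{1}{-193 + \frac{1}{2} \cdot \frac{1}{316} \cdot 292} = \frac{1}{-193 + \frac{73}{158}} = \frac{1}{- \frac{30421}{158}} = - \frac{158}{30421}$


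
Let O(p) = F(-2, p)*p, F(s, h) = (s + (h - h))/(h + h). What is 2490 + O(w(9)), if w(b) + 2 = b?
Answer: 2489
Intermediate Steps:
w(b) = -2 + b
F(s, h) = s/(2*h) (F(s, h) = (s + 0)/((2*h)) = s*(1/(2*h)) = s/(2*h))
O(p) = -1 (O(p) = ((½)*(-2)/p)*p = (-1/p)*p = -1)
2490 + O(w(9)) = 2490 - 1 = 2489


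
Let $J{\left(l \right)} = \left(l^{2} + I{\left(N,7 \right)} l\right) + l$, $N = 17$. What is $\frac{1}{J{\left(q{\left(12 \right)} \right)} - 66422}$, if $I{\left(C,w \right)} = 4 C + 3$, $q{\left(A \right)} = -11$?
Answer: $- \frac{1}{67093} \approx -1.4905 \cdot 10^{-5}$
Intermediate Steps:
$I{\left(C,w \right)} = 3 + 4 C$
$J{\left(l \right)} = l^{2} + 72 l$ ($J{\left(l \right)} = \left(l^{2} + \left(3 + 4 \cdot 17\right) l\right) + l = \left(l^{2} + \left(3 + 68\right) l\right) + l = \left(l^{2} + 71 l\right) + l = l^{2} + 72 l$)
$\frac{1}{J{\left(q{\left(12 \right)} \right)} - 66422} = \frac{1}{- 11 \left(72 - 11\right) - 66422} = \frac{1}{\left(-11\right) 61 - 66422} = \frac{1}{-671 - 66422} = \frac{1}{-67093} = - \frac{1}{67093}$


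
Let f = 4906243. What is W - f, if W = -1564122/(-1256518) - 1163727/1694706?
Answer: -1741248823899450583/354904765618 ≈ -4.9062e+6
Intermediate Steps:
W = 198080502591/354904765618 (W = -1564122*(-1/1256518) - 1163727*1/1694706 = 782061/628259 - 387909/564902 = 198080502591/354904765618 ≈ 0.55812)
W - f = 198080502591/354904765618 - 1*4906243 = 198080502591/354904765618 - 4906243 = -1741248823899450583/354904765618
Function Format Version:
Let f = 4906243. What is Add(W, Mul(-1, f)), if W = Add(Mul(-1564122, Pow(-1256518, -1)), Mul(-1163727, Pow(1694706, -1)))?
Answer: Rational(-1741248823899450583, 354904765618) ≈ -4.9062e+6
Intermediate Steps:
W = Rational(198080502591, 354904765618) (W = Add(Mul(-1564122, Rational(-1, 1256518)), Mul(-1163727, Rational(1, 1694706))) = Add(Rational(782061, 628259), Rational(-387909, 564902)) = Rational(198080502591, 354904765618) ≈ 0.55812)
Add(W, Mul(-1, f)) = Add(Rational(198080502591, 354904765618), Mul(-1, 4906243)) = Add(Rational(198080502591, 354904765618), -4906243) = Rational(-1741248823899450583, 354904765618)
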